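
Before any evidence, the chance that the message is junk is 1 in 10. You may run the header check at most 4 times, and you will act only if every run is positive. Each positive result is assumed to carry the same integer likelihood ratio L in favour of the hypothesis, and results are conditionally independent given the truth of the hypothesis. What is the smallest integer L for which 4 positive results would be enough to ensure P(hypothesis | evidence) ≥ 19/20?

Prior odds = 0.1/0.9 = 1/9.
Target odds = 0.95/0.05 = 19.
Need L⁴ ≥ 19 ÷ (1/9) = 171.
3⁴ = 81 < 171 ≤ 256 = 4⁴, so L = 4.

4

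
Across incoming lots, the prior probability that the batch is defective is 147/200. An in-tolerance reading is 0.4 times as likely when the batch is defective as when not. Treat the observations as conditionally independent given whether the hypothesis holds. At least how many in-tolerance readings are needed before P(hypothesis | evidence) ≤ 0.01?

Prior odds: 0.735 ÷ 0.265 = 147/53.
Likelihood ratio per in-tolerance reading = 0.4.
Target odds: 0.01 ÷ 0.99 = 1/99.
Require 0.4ⁿ ≤ 1/99 ÷ (147/53) = 53/14553.
0.4⁶ = 64/15625 is still above 53/14553 but 0.4⁷ = 128/78125 is at or below it, so n = 7.

7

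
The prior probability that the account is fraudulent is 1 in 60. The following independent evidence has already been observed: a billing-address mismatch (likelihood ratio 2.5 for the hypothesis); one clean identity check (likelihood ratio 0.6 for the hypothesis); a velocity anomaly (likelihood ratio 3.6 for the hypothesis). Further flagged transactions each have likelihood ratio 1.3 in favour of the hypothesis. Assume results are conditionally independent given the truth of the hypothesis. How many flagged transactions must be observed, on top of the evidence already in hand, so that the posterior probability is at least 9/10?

18

Prior odds = (1/60)/(59/60) = 1/59.
Combined Bayes factor of the evidence already in hand = 2.5 × 0.6 × 3.6 = 5.4.
Odds after that evidence = (1/59) × 5.4 = 27/295.
Target odds = 0.9/0.1 = 9.
Need 1.3ⁿ ≥ 9 ÷ (27/295) = 295/3.
1.3¹⁷ ≈86.5042 falls short of 295/3 but 1.3¹⁸ ≈112.455 reaches it, so n = 18.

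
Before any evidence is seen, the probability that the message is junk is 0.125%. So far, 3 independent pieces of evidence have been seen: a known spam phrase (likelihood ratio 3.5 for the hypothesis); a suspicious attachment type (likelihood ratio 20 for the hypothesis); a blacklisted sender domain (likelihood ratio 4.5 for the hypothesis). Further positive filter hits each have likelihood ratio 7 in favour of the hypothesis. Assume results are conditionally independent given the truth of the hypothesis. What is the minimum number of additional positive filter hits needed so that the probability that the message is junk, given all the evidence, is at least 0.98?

Prior odds = 0.00125/0.99875 = 1/799.
Combined Bayes factor of the evidence already in hand = 3.5 × 20 × 4.5 = 315.
Odds after that evidence = (1/799) × 315 = 315/799.
Target odds = 0.98/0.02 = 49.
Need 7ⁿ ≥ 49 ÷ (315/799) = 5593/45.
7² = 49 falls short of 5593/45 but 7³ = 343 reaches it, so n = 3.

3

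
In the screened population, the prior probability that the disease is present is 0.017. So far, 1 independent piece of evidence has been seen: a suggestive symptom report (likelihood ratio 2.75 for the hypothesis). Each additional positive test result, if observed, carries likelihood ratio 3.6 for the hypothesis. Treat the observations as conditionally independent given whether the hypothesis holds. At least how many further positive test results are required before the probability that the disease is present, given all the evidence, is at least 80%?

4

Prior odds = 0.017/0.983 = 17/983.
Bayes factor of the evidence already in hand = 2.75.
Odds after that evidence = (17/983) × 2.75 = 187/3932.
Target odds = 0.8/0.2 = 4.
Need 3.6ⁿ ≥ 4 ÷ (187/3932) = 15728/187.
3.6³ = 46.656 falls short of 15728/187 but 3.6⁴ = 167.9616 reaches it, so n = 4.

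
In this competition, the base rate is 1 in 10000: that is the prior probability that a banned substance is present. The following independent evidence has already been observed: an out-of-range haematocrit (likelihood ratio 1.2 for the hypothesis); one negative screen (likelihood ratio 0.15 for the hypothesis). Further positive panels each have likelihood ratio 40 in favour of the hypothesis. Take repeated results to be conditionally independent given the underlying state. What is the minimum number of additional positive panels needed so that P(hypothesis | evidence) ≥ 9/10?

4

Prior odds = 0.0001/0.9999 = 1/9999.
Combined Bayes factor of the evidence already in hand = 1.2 × 0.15 = 0.18.
Odds after that evidence = (1/9999) × 0.18 = 1/55550.
Target odds = 0.9/0.1 = 9.
Need 40ⁿ ≥ 9 ÷ (1/55550) = 499950.
40³ = 64000 falls short of 499950 but 40⁴ = 2560000 reaches it, so n = 4.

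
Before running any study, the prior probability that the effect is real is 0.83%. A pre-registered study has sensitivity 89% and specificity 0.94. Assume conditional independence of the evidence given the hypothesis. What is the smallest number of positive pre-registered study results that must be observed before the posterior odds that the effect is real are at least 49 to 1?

Prior odds: 0.0083 ÷ 0.9917 = 83/9917.
False-positive rate = 1 − 0.94 = 0.06; likelihood ratio of a positive = 0.89/0.06 = 89/6.
Target odds = 49.
Require (89/6)ⁿ ≥ 49 ÷ (83/9917) = 485933/83.
(89/6)³ = 704969/216 falls short of 485933/83 but (89/6)⁴ = 62742241/1296 reaches it, so n = 4.

4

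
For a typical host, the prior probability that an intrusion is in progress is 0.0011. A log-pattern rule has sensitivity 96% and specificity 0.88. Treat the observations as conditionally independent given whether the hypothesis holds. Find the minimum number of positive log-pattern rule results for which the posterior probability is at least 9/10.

5

Prior odds: 0.0011 ÷ 0.9989 = 11/9989.
False-positive rate = 1 − 0.88 = 0.12; likelihood ratio of a positive = 0.96/0.12 = 8.
Target odds: 0.9 ÷ 0.1 = 9.
Require 8ⁿ ≥ 9 ÷ (11/9989) = 89901/11.
8⁴ = 4096 falls short of 89901/11 but 8⁵ = 32768 reaches it, so n = 5.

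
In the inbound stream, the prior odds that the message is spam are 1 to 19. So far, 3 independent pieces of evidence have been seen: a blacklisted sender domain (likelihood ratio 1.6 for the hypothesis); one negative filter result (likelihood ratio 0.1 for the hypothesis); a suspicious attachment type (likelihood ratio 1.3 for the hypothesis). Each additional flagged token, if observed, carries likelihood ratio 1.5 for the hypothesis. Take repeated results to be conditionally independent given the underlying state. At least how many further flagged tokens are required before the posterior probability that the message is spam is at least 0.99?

23

Prior odds = 1/19.
Combined Bayes factor of the evidence already in hand = 1.6 × 0.1 × 1.3 = 0.208.
Odds after that evidence = (1/19) × 0.208 = 26/2375.
Target odds = 0.99/0.01 = 99.
Need 1.5ⁿ ≥ 99 ÷ (26/2375) = 235125/26.
1.5²² ≈7481.83 falls short of 235125/26 but 1.5²³ ≈11222.7 reaches it, so n = 23.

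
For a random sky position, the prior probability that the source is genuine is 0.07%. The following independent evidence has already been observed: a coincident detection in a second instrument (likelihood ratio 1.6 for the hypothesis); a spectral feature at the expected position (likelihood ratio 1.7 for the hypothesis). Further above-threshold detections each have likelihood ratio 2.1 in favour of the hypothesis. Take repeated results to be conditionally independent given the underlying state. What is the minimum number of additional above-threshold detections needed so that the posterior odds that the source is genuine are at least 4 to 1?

Prior odds = 0.0007/0.9993 = 7/9993.
Combined Bayes factor of the evidence already in hand = 1.6 × 1.7 = 2.72.
Odds after that evidence = (7/9993) × 2.72 = 476/249825.
Target odds = 4.
Need 2.1ⁿ ≥ 4 ÷ (476/249825) = 249825/119.
2.1¹⁰ ≈1667.99 falls short of 249825/119 but 2.1¹¹ ≈3502.78 reaches it, so n = 11.

11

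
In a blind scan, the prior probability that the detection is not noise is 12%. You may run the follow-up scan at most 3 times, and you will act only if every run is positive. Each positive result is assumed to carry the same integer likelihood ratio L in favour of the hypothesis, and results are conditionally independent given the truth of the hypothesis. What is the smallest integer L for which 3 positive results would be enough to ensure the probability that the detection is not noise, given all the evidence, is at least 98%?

8

Prior odds = 0.12/0.88 = 3/22.
Target odds = 0.98/0.02 = 49.
Need L³ ≥ 49 ÷ (3/22) = 1078/3.
7³ = 343 < 1078/3 ≤ 512 = 8³, so L = 8.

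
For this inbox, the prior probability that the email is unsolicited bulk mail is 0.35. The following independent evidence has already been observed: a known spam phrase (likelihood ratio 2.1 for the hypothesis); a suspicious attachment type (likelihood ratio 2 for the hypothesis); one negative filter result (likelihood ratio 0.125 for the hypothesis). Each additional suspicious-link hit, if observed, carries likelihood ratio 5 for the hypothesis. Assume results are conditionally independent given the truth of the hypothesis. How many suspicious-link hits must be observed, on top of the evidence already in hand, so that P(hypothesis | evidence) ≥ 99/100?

Prior odds = 0.35/0.65 = 7/13.
Combined Bayes factor of the evidence already in hand = 2.1 × 2 × 0.125 = 0.525.
Odds after that evidence = (7/13) × 0.525 = 147/520.
Target odds = 0.99/0.01 = 99.
Need 5ⁿ ≥ 99 ÷ (147/520) = 17160/49.
5³ = 125 falls short of 17160/49 but 5⁴ = 625 reaches it, so n = 4.

4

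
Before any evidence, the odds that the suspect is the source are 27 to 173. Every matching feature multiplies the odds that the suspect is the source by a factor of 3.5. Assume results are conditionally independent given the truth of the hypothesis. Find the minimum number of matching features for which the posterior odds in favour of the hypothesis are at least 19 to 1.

4

Prior odds = 27/173.
Likelihood ratio per matching feature = 3.5.
Target odds = 19.
Require 3.5ⁿ ≥ 19 ÷ (27/173) = 3287/27.
3.5³ = 42.875 falls short of 3287/27 but 3.5⁴ = 150.0625 reaches it, so n = 4.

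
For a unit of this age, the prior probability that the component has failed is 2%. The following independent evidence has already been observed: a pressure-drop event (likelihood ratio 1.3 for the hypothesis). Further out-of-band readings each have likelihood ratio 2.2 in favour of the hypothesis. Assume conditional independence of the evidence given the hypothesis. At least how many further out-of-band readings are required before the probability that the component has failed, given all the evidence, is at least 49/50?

Prior odds = 0.02/0.98 = 1/49.
Bayes factor of the evidence already in hand = 1.3.
Odds after that evidence = (1/49) × 1.3 = 13/490.
Target odds = 0.98/0.02 = 49.
Need 2.2ⁿ ≥ 49 ÷ (13/490) = 24010/13.
2.2⁹ ≈1207.27 falls short of 24010/13 but 2.2¹⁰ ≈2655.99 reaches it, so n = 10.

10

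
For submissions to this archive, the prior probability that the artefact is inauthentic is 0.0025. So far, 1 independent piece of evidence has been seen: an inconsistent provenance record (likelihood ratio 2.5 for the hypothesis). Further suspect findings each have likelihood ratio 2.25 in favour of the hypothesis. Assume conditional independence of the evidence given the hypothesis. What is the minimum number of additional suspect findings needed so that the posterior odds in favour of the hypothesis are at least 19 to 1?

Prior odds = 0.0025/0.9975 = 1/399.
Bayes factor of the evidence already in hand = 2.5.
Odds after that evidence = (1/399) × 2.5 = 5/798.
Target odds = 19.
Need 2.25ⁿ ≥ 19 ÷ (5/798) = 3032.4.
2.25⁹ = 387420489/262144 falls short of 3032.4 but 2.25¹⁰ ≈3325.26 reaches it, so n = 10.

10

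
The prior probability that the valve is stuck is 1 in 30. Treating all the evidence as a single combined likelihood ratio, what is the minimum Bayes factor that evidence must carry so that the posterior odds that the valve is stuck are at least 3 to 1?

Prior odds = (1/30)/(29/30) = 1/29.
Target odds = 3.
Required Bayes factor = 3 ÷ (1/29) = 87.

87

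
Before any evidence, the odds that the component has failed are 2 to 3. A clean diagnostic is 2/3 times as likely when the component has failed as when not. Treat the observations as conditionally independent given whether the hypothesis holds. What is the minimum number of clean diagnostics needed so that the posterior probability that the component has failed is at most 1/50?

9

Prior odds = 2/3.
Likelihood ratio per clean diagnostic = 2/3.
Target odds: 0.02 ÷ 0.98 = 1/49.
Require (2/3)ⁿ ≤ 1/49 ÷ (2/3) = 3/98.
(2/3)⁸ = 256/6561 is still above 3/98 but (2/3)⁹ = 512/19683 is at or below it, so n = 9.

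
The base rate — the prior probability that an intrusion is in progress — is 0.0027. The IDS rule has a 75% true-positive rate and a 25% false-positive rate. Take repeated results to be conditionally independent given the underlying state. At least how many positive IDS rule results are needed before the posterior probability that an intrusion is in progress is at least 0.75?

Prior odds = 0.0027/0.9973 = 27/9973.
Likelihood ratio of a positive result = 0.75/0.25 = 3.
Target odds: 0.75 ÷ 0.25 = 3.
Require 3ⁿ ≥ 3 ÷ (27/9973) = 9973/9.
3⁶ = 729 falls short of 9973/9 but 3⁷ = 2187 reaches it, so n = 7.

7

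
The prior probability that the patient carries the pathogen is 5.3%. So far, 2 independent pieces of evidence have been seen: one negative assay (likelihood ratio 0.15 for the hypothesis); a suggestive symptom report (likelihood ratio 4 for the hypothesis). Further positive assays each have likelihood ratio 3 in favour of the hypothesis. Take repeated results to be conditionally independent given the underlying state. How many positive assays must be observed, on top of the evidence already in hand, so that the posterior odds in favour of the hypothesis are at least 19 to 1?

Prior odds = 0.053/0.947 = 53/947.
Combined Bayes factor of the evidence already in hand = 0.15 × 4 = 0.6.
Odds after that evidence = (53/947) × 0.6 = 159/4735.
Target odds = 19.
Need 3ⁿ ≥ 19 ÷ (159/4735) = 89965/159.
3⁵ = 243 falls short of 89965/159 but 3⁶ = 729 reaches it, so n = 6.

6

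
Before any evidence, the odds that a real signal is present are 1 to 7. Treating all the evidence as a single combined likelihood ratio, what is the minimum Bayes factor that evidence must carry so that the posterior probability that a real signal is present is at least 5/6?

35

Prior odds = 1/7.
Target odds = (5/6)/(1/6) = 5.
Required Bayes factor = 5 ÷ (1/7) = 35.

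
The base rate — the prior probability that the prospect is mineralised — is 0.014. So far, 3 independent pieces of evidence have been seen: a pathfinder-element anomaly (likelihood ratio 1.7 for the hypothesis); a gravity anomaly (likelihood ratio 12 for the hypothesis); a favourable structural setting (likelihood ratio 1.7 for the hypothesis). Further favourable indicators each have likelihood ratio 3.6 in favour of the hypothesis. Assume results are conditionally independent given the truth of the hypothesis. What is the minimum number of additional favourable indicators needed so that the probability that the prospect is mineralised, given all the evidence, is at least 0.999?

Prior odds = 0.014/0.986 = 7/493.
Combined Bayes factor of the evidence already in hand = 1.7 × 12 × 1.7 = 34.68.
Odds after that evidence = (7/493) × 34.68 = 357/725.
Target odds = 0.999/0.001 = 999.
Need 3.6ⁿ ≥ 999 ÷ (357/725) = 241425/119.
3.6⁵ = 604.66176 falls short of 241425/119 but 3.6⁶ = 34012224/15625 reaches it, so n = 6.

6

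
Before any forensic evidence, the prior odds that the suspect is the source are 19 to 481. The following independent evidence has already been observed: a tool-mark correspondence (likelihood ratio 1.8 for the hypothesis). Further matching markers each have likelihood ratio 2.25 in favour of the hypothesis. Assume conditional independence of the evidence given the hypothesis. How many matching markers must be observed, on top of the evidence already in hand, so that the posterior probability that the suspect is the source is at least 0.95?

Prior odds = 19/481.
Bayes factor of the evidence already in hand = 1.8.
Odds after that evidence = (19/481) × 1.8 = 171/2405.
Target odds = 0.95/0.05 = 19.
Need 2.25ⁿ ≥ 19 ÷ (171/2405) = 2405/9.
2.25⁶ = 531441/4096 falls short of 2405/9 but 2.25⁷ = 4782969/16384 reaches it, so n = 7.

7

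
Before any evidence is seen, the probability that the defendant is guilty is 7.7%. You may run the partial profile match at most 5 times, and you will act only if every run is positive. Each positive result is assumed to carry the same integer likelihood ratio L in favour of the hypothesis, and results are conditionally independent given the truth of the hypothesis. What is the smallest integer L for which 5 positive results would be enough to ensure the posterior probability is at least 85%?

3

Prior odds = 0.077/0.923 = 77/923.
Target odds = 0.85/0.15 = 17/3.
Need L⁵ ≥ 17/3 ÷ (77/923) = 15691/231.
2⁵ = 32 < 15691/231 ≤ 243 = 3⁵, so L = 3.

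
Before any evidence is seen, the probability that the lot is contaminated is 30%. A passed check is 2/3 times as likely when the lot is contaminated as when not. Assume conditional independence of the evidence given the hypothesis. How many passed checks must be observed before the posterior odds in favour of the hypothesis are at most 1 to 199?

11

Prior odds: 0.3 ÷ 0.7 = 3/7.
Likelihood ratio per passed check = 2/3.
Target odds = 1/199.
Need (3/7) × (2/3)ⁿ ≤ 1/199, i.e. (2/3)ⁿ ≤ 7/597.
(2/3)¹⁰ = 1024/59049 is still above 7/597 but (2/3)¹¹ = 2048/177147 is at or below it, so n = 11.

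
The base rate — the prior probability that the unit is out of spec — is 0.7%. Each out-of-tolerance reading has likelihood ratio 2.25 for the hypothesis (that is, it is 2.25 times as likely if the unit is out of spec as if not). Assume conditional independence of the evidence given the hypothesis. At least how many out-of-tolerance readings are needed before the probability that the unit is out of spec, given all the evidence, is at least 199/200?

Prior odds = 0.007/0.993 = 7/993.
Likelihood ratio per out-of-tolerance reading = 2.25.
Target posterior odds = 0.995/0.005 = 199.
Need (7/993) × 2.25ⁿ ≥ 199, i.e. 2.25ⁿ ≥ 197607/7.
2.25¹² ≈16834.1 falls short of 197607/7 but 2.25¹³ ≈37876.8 reaches it, so n = 13.

13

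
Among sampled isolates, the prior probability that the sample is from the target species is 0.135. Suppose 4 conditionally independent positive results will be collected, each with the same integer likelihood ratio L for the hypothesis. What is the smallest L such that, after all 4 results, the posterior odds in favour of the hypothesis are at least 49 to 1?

Prior odds = 0.135/0.865 = 27/173.
Target odds = 49.
Need L⁴ ≥ 49 ÷ (27/173) = 8477/27.
4⁴ = 256 < 8477/27 ≤ 625 = 5⁴, so L = 5.

5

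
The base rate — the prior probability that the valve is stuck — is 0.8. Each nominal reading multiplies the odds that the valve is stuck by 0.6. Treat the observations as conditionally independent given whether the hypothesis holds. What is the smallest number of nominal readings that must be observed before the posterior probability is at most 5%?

Prior odds = 0.8/0.2 = 4.
Likelihood ratio per nominal reading = 0.6.
Target odds: 0.05 ÷ 0.95 = 1/19.
Need 4 × 0.6ⁿ ≤ 1/19, i.e. 0.6ⁿ ≤ 1/76.
0.6⁸ = 6561/390625 is still above 1/76 but 0.6⁹ = 19683/1953125 is at or below it, so n = 9.

9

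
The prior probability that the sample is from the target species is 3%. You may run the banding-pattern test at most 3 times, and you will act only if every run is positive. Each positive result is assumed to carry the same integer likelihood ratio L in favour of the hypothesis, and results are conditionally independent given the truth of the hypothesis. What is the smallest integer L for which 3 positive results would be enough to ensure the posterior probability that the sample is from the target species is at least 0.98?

12

Prior odds = 0.03/0.97 = 3/97.
Target odds = 0.98/0.02 = 49.
Need L³ ≥ 49 ÷ (3/97) = 4753/3.
11³ = 1331 < 4753/3 ≤ 1728 = 12³, so L = 12.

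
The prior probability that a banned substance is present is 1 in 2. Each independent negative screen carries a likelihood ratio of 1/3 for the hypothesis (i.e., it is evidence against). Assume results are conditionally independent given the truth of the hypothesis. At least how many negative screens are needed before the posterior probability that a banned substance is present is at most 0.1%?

Prior odds = 0.5/0.5 = 1.
Likelihood ratio per negative screen = 1/3.
Target posterior odds = 0.001/0.999 = 1/999.
Need 1 × (1/3)ⁿ ≤ 1/999, i.e. (1/3)ⁿ ≤ 1/999.
(1/3)⁶ = 1/729 is still above 1/999 but (1/3)⁷ = 1/2187 is at or below it, so n = 7.

7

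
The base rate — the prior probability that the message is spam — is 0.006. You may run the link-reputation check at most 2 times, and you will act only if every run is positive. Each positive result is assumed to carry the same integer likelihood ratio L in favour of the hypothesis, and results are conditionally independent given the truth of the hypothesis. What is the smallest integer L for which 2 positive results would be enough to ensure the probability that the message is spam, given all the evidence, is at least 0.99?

129

Prior odds = 0.006/0.994 = 3/497.
Target odds = 0.99/0.01 = 99.
Need L² ≥ 99 ÷ (3/497) = 16401.
128² = 16384 < 16401 ≤ 16641 = 129², so L = 129.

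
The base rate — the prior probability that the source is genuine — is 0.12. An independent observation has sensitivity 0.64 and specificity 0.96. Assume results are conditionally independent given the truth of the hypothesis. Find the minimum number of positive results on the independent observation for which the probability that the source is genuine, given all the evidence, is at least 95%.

Prior odds: 0.12 ÷ 0.88 = 3/22.
False-positive rate = 1 − 0.96 = 0.04; likelihood ratio of a positive = 0.64/0.04 = 16.
Target posterior odds = 0.95/0.05 = 19.
Need (3/22) × 16ⁿ ≥ 19, i.e. 16ⁿ ≥ 418/3.
16¹ = 16 falls short of 418/3 but 16² = 256 reaches it, so n = 2.

2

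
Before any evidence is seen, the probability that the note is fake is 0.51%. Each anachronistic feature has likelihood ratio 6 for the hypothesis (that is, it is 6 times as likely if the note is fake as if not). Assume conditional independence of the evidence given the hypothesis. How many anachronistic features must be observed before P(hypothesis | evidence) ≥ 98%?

Prior odds: 0.0051 ÷ 0.9949 = 51/9949.
Likelihood ratio per anachronistic feature = 6.
Target posterior odds = 0.98/0.02 = 49.
Require 6ⁿ ≥ 49 ÷ (51/9949) = 487501/51.
6⁵ = 7776 falls short of 487501/51 but 6⁶ = 46656 reaches it, so n = 6.

6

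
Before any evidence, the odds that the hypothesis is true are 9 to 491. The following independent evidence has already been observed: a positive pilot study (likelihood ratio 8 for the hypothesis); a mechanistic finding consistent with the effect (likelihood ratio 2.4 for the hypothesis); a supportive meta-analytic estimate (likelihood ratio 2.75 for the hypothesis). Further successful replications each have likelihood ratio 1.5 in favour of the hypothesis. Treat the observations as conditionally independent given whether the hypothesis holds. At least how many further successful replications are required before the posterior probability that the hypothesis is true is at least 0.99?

Prior odds = 9/491.
Combined Bayes factor of the evidence already in hand = 8 × 2.4 × 2.75 = 52.8.
Odds after that evidence = (9/491) × 52.8 = 2376/2455.
Target odds = 0.99/0.01 = 99.
Need 1.5ⁿ ≥ 99 ÷ (2376/2455) = 2455/24.
1.5¹¹ = 177147/2048 falls short of 2455/24 but 1.5¹² = 531441/4096 reaches it, so n = 12.

12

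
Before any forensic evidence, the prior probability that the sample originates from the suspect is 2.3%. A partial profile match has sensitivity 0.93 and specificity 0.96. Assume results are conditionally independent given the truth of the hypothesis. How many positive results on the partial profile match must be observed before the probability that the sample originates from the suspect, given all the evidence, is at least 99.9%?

Prior odds = 0.023/0.977 = 23/977.
False-positive rate = 1 − 0.96 = 0.04; likelihood ratio of a positive = 0.93/0.04 = 23.25.
Target posterior odds = 0.999/0.001 = 999.
Require 23.25ⁿ ≥ 999 ÷ (23/977) = 976023/23.
23.25³ = 804357/64 falls short of 976023/23 but 23.25⁴ = 74805201/256 reaches it, so n = 4.

4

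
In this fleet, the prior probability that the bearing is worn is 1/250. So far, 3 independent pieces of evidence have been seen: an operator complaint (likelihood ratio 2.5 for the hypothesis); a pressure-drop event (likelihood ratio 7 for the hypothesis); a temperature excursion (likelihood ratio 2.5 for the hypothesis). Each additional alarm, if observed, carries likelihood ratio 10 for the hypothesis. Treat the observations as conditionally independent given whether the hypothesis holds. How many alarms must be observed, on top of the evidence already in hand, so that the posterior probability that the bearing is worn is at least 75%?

2

Prior odds = 0.004/0.996 = 1/249.
Combined Bayes factor of the evidence already in hand = 2.5 × 7 × 2.5 = 43.75.
Odds after that evidence = (1/249) × 43.75 = 175/996.
Target odds = 0.75/0.25 = 3.
Need 10ⁿ ≥ 3 ÷ (175/996) = 2988/175.
10¹ = 10 falls short of 2988/175 but 10² = 100 reaches it, so n = 2.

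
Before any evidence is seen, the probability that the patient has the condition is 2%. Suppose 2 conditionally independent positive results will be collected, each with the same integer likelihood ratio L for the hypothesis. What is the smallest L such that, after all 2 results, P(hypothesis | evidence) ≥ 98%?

Prior odds = 0.02/0.98 = 1/49.
Target odds = 0.98/0.02 = 49.
Need L² ≥ 49 ÷ (1/49) = 2401.
48² = 2304 < 2401 ≤ 2401 = 49², so L = 49.

49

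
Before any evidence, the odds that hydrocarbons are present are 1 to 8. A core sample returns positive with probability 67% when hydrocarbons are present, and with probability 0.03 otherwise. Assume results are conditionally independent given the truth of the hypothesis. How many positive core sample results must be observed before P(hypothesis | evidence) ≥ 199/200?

3

Prior odds = 0.125.
Likelihood ratio of a positive result = 0.67/0.03 = 67/3.
Target odds: 0.995 ÷ 0.005 = 199.
Require (67/3)ⁿ ≥ 199 ÷ 0.125 = 1592.
(67/3)² = 4489/9 falls short of 1592 but (67/3)³ = 300763/27 reaches it, so n = 3.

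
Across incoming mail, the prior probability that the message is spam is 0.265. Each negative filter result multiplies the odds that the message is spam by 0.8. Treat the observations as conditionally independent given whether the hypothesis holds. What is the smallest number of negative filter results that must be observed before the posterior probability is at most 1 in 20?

9

Prior odds: 0.265 ÷ 0.735 = 53/147.
Likelihood ratio per negative filter result = 0.8.
Target posterior odds = 0.05/0.95 = 1/19.
Require 0.8ⁿ ≤ 1/19 ÷ (53/147) = 147/1007.
0.8⁸ = 65536/390625 is still above 147/1007 but 0.8⁹ = 262144/1953125 is at or below it, so n = 9.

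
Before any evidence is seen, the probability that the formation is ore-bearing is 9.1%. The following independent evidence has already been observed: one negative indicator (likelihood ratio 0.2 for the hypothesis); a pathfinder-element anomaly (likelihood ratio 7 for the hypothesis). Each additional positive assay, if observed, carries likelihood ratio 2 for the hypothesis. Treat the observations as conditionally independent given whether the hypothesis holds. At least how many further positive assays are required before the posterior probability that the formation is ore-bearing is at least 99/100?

10

Prior odds = 0.091/0.909 = 91/909.
Combined Bayes factor of the evidence already in hand = 0.2 × 7 = 1.4.
Odds after that evidence = (91/909) × 1.4 = 637/4545.
Target odds = 0.99/0.01 = 99.
Need 2ⁿ ≥ 99 ÷ (637/4545) = 449955/637.
2⁹ = 512 falls short of 449955/637 but 2¹⁰ = 1024 reaches it, so n = 10.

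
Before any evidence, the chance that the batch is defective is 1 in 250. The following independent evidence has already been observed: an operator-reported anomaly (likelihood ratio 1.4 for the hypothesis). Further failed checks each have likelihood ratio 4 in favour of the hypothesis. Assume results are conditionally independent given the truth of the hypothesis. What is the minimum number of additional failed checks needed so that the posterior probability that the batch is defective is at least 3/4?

Prior odds = 0.004/0.996 = 1/249.
Bayes factor of the evidence already in hand = 1.4.
Odds after that evidence = (1/249) × 1.4 = 7/1245.
Target odds = 0.75/0.25 = 3.
Need 4ⁿ ≥ 3 ÷ (7/1245) = 3735/7.
4⁴ = 256 falls short of 3735/7 but 4⁵ = 1024 reaches it, so n = 5.

5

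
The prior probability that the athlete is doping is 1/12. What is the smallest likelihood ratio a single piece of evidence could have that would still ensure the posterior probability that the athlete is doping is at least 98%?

539

Prior odds = (1/12)/(11/12) = 1/11.
Target odds = 0.98/0.02 = 49.
Required Bayes factor = 49 ÷ (1/11) = 539.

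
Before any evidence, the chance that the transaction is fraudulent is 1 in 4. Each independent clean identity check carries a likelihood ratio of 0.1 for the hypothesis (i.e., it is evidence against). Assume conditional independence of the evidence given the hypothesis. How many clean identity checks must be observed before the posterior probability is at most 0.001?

3

Prior odds = 0.25/0.75 = 1/3.
Likelihood ratio per clean identity check = 0.1.
Target odds: 0.001 ÷ 0.999 = 1/999.
Require 0.1ⁿ ≤ 1/999 ÷ (1/3) = 1/333.
0.1² = 0.01 is still above 1/333 but 0.1³ = 0.001 is at or below it, so n = 3.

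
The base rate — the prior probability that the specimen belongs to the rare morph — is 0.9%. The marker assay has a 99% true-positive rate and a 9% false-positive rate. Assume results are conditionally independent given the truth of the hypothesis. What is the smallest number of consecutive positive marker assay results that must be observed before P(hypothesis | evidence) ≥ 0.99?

Prior odds = 0.009/0.991 = 9/991.
Likelihood ratio of a positive result = 0.99/0.09 = 11.
Target posterior odds = 0.99/0.01 = 99.
Need (9/991) × 11ⁿ ≥ 99, i.e. 11ⁿ ≥ 10901.
11³ = 1331 falls short of 10901 but 11⁴ = 14641 reaches it, so n = 4.

4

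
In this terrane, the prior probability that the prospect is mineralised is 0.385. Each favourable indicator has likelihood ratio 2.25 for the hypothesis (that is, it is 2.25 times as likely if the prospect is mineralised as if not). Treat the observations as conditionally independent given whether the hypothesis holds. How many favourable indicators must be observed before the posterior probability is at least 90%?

Prior odds = 0.385/0.615 = 77/123.
Likelihood ratio per favourable indicator = 2.25.
Target odds: 0.9 ÷ 0.1 = 9.
Need (77/123) × 2.25ⁿ ≥ 9, i.e. 2.25ⁿ ≥ 1107/77.
2.25³ = 11.390625 falls short of 1107/77 but 2.25⁴ = 25.62890625 reaches it, so n = 4.

4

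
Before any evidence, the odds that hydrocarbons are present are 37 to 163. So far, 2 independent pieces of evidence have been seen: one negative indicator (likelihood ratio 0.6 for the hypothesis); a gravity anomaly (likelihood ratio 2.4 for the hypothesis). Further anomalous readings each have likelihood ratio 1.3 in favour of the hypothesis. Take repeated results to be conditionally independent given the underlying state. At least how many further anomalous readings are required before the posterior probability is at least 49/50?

20

Prior odds = 37/163.
Combined Bayes factor of the evidence already in hand = 0.6 × 2.4 = 1.44.
Odds after that evidence = (37/163) × 1.44 = 1332/4075.
Target odds = 0.98/0.02 = 49.
Need 1.3ⁿ ≥ 49 ÷ (1332/4075) = 199675/1332.
1.3¹⁹ ≈146.192 falls short of 199675/1332 but 1.3²⁰ ≈190.05 reaches it, so n = 20.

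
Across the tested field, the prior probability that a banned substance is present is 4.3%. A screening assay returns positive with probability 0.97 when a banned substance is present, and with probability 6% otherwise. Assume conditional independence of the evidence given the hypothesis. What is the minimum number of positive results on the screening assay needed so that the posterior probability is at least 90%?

2

Prior odds: 0.043 ÷ 0.957 = 43/957.
Likelihood ratio of a positive result = 0.97/0.06 = 97/6.
Target odds: 0.9 ÷ 0.1 = 9.
Need (43/957) × (97/6)ⁿ ≥ 9, i.e. (97/6)ⁿ ≥ 8613/43.
(97/6)¹ = 97/6 falls short of 8613/43 but (97/6)² = 9409/36 reaches it, so n = 2.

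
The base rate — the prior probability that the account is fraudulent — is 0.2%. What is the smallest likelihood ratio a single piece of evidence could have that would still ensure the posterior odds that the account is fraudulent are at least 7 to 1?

3493

Prior odds = 0.002/0.998 = 1/499.
Target odds = 7.
Required Bayes factor = 7 ÷ (1/499) = 3493.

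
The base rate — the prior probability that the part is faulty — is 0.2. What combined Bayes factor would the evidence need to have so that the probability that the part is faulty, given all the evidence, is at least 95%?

76

Prior odds = 0.2/0.8 = 0.25.
Target odds = 0.95/0.05 = 19.
Required Bayes factor = 19 ÷ 0.25 = 76.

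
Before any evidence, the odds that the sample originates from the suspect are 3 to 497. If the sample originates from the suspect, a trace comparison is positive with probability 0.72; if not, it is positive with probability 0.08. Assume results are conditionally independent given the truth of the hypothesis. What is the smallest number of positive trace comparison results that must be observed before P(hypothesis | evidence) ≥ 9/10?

4

Prior odds = 3/497.
Likelihood ratio of a positive = 0.72/0.08 = 9.
Target posterior odds = 0.9/0.1 = 9.
Need (3/497) × 9ⁿ ≥ 9, i.e. 9ⁿ ≥ 1491.
9³ = 729 falls short of 1491 but 9⁴ = 6561 reaches it, so n = 4.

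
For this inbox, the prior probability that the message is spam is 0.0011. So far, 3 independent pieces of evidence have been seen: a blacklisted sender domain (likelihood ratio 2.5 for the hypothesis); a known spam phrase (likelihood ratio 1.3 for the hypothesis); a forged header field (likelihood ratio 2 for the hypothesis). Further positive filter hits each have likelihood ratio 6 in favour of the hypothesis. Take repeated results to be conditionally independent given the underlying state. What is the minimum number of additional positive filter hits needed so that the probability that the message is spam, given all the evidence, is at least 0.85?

4

Prior odds = 0.0011/0.9989 = 11/9989.
Combined Bayes factor of the evidence already in hand = 2.5 × 1.3 × 2 = 6.5.
Odds after that evidence = (11/9989) × 6.5 = 143/19978.
Target odds = 0.85/0.15 = 17/3.
Need 6ⁿ ≥ 17/3 ÷ (143/19978) = 339626/429.
6³ = 216 falls short of 339626/429 but 6⁴ = 1296 reaches it, so n = 4.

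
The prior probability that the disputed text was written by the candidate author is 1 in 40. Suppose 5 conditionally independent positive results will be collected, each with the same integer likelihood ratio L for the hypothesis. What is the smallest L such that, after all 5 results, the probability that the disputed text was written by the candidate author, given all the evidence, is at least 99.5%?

6

Prior odds = 0.025/0.975 = 1/39.
Target odds = 0.995/0.005 = 199.
Need L⁵ ≥ 199 ÷ (1/39) = 7761.
5⁵ = 3125 < 7761 ≤ 7776 = 6⁵, so L = 6.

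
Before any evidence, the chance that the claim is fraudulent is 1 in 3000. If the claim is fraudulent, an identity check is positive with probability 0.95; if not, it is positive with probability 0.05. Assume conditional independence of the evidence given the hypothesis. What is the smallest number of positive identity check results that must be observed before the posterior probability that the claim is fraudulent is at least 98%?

Prior odds = (1/3000)/(2999/3000) = 1/2999.
Likelihood ratio of a positive = 0.95/0.05 = 19.
Target posterior odds = 0.98/0.02 = 49.
Require 19ⁿ ≥ 49 ÷ (1/2999) = 146951.
19⁴ = 130321 falls short of 146951 but 19⁵ = 2476099 reaches it, so n = 5.

5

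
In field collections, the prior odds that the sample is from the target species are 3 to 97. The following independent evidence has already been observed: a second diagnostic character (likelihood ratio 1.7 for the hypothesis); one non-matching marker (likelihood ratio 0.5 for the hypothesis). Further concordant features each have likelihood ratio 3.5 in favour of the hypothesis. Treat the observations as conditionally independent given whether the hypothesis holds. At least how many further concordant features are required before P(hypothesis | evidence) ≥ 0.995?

8

Prior odds = 3/97.
Combined Bayes factor of the evidence already in hand = 1.7 × 0.5 = 0.85.
Odds after that evidence = (3/97) × 0.85 = 51/1940.
Target odds = 0.995/0.005 = 199.
Need 3.5ⁿ ≥ 199 ÷ (51/1940) = 386060/51.
3.5⁷ = 823543/128 falls short of 386060/51 but 3.5⁸ = 5764801/256 reaches it, so n = 8.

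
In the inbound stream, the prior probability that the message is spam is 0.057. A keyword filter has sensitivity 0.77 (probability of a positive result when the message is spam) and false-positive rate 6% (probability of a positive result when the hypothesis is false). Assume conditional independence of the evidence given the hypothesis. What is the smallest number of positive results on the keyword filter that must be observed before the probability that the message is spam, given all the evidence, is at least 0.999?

Prior odds = 0.057/0.943 = 57/943.
Likelihood ratio of a positive result = 0.77/0.06 = 77/6.
Target odds: 0.999 ÷ 0.001 = 999.
Need (57/943) × (77/6)ⁿ ≥ 999, i.e. (77/6)ⁿ ≥ 314019/19.
(77/6)³ = 456533/216 falls short of 314019/19 but (77/6)⁴ = 35153041/1296 reaches it, so n = 4.

4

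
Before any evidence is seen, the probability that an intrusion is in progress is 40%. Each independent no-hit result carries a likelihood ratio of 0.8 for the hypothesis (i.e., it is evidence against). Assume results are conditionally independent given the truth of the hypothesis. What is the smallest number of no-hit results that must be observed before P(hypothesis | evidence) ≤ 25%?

Prior odds = 0.4/0.6 = 2/3.
Likelihood ratio per no-hit result = 0.8.
Target odds: 0.25 ÷ 0.75 = 1/3.
Need (2/3) × 0.8ⁿ ≤ 1/3, i.e. 0.8ⁿ ≤ 0.5.
0.8³ = 0.512 is still above 0.5 but 0.8⁴ = 0.4096 is at or below it, so n = 4.

4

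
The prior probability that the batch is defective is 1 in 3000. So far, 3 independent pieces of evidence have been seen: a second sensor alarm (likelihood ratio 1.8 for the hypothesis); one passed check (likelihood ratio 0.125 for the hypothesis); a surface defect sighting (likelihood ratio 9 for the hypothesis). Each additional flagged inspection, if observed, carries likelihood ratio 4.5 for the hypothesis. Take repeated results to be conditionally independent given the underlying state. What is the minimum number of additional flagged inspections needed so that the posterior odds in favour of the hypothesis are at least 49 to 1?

Prior odds = (1/3000)/(2999/3000) = 1/2999.
Combined Bayes factor of the evidence already in hand = 1.8 × 0.125 × 9 = 2.025.
Odds after that evidence = (1/2999) × 2.025 = 81/119960.
Target odds = 49.
Need 4.5ⁿ ≥ 49 ÷ (81/119960) = 5878040/81.
4.5⁷ = 4782969/128 falls short of 5878040/81 but 4.5⁸ = 43046721/256 reaches it, so n = 8.

8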